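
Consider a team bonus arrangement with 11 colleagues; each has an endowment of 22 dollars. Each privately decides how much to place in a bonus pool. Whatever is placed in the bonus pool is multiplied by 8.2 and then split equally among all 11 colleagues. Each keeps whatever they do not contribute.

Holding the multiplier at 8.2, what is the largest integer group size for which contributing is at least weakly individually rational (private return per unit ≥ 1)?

Private return per unit is 8.2/(group size), which is ≥ 1 whenever the group size is ≤ 8.2.
The largest such integer is 8.

8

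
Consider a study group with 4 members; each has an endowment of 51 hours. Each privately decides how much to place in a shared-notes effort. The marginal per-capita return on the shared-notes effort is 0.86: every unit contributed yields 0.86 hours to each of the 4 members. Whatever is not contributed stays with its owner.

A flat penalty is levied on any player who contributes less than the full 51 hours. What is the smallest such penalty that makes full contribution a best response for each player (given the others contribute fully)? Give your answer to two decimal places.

Given the others contribute fully, the best deviation is to contribute 0 (any partial contribution still incurs the fine and gives up units whose private return 0.86 is below 1).
Deviating from 51 to 0 saves 51 hours but forfeits the deviator's share of the drop in the shared-notes effort: 0.86 × 51 = 43.86.
So the deviation gain is 51 − 43.86 = 7.14, and the fine must be at least 7.14 hours to wipe it out.

7.14 hours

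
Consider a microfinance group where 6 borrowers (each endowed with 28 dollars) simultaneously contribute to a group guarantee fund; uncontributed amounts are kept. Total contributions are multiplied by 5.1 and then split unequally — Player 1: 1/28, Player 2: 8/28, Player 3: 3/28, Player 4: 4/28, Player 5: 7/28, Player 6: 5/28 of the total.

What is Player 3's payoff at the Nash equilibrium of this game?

For player j, contributing a unit is worthwhile iff 5.1 × (j's share) ≥ 1, i.e. iff j's share is at least 0.1961.
Player 2 and Player 5 are above the threshold, contributing 28 each; the remaining 4 contribute 0. Total contributed: 56.
Player 3 keeps 28 and receives 5.1 × 56 × 3/28 = 30.60 from the group guarantee fund, for a payoff of 58.60.

58.60 dollars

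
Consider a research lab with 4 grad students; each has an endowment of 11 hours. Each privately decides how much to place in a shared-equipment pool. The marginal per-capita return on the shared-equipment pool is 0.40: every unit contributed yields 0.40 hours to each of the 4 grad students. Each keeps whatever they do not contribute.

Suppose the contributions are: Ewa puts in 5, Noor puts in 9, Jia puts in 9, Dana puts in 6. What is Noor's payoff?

13.60 hours

Total contributed: 5 + 9 + 9 + 6 = 29.
Each receives 0.40 × 29 = 11.60 from the shared-equipment pool.
Noor keeps 11 − 9 = 2, so Noor's payoff is 2 + 11.60 = 13.60.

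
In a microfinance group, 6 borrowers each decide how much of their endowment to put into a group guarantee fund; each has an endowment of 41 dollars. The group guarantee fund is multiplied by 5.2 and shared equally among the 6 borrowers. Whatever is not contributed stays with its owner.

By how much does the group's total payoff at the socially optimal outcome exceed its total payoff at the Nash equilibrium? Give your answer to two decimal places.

Each contributed unit returns 5.2/6 = 0.8667 to its contributor — below 1 — so contributing 0 is dominant for every player. At the Nash equilibrium everyone keeps their 41, and the group total is 6 × 41 = 246.
Each contributed unit returns 5.200 to the group as a whole (0.8667 to each of 6 players), which exceeds 1, so the social optimum is full contribution: group total = 5.200 × 246 = 1279.20.
Efficiency loss = 1279.20 − 246 = 1033.20.

1033.20 dollars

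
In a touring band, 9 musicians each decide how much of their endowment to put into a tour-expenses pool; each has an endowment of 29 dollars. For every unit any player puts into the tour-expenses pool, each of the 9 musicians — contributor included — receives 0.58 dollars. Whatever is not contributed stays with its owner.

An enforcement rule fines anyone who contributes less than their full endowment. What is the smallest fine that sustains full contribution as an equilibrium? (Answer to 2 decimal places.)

12.18 dollars

Given the others contribute fully, the best deviation is to contribute 0 (any partial contribution still incurs the fine and gives up units whose private return 0.58 is below 1).
Deviating from 29 to 0 saves 29 dollars but forfeits the deviator's share of the drop in the tour-expenses pool: 0.58 × 29 = 16.82.
So the deviation gain is 29 − 16.82 = 12.18, and the fine must be at least 12.18 dollars to wipe it out.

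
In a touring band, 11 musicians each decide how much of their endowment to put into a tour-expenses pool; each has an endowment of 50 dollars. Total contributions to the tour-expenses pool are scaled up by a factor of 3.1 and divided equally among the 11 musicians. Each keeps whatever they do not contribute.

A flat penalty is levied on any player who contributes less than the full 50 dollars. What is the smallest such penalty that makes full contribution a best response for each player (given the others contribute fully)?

Given the others contribute fully, the best deviation is to contribute 0 (any partial contribution still incurs the fine and gives up units whose private return 0.2818 is below 1).
Deviating from 50 to 0 saves 50 dollars but forfeits the deviator's share of the drop in the tour-expenses pool: 3.1/11 × 50 = 14.09.
So the deviation gain is 50 − 14.09 = 35.91, and the fine must be at least 35.91 dollars to wipe it out.

35.91 dollars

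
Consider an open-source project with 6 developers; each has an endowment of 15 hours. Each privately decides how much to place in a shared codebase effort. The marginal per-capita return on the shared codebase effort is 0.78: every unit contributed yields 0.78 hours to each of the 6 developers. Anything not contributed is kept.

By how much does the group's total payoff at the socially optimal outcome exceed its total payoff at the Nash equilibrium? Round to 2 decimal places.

The private return per contributed unit is 0.78 < 1, so contributing 0 is dominant for every player. At the Nash equilibrium everyone keeps their 15, and the group total is 6 × 15 = 90.
Each contributed unit returns 4.680 to the group as a whole (0.78 to each of 6 players), which exceeds 1, so the social optimum is full contribution: group total = 4.680 × 90 = 421.20.
Efficiency loss = 421.20 − 90 = 331.20.

331.20 hours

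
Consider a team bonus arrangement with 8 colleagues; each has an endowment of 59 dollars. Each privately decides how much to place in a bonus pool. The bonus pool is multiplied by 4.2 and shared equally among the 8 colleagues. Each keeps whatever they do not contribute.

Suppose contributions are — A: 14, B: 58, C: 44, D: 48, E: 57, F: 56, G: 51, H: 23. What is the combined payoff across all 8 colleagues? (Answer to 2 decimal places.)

1595.20 dollars

Total contributed: 14 + 58 + 44 + 48 + 57 + 56 + 51 + 23 = 351; total kept: 8 × 59 − 351 = 121.
The bonus pool pays out 4.2 × 351 = 1474.20 in aggregate.
Group total = 121 + 1474.20 = 1595.20.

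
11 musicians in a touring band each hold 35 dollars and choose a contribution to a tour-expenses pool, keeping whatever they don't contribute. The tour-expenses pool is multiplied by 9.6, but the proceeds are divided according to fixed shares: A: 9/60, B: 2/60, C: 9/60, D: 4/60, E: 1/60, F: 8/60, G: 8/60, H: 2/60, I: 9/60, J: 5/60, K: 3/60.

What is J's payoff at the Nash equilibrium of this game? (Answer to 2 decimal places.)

175.00 dollars

For player j, contributing a unit is worthwhile iff 9.6 × (j's share) ≥ 1, i.e. iff j's share is at least 0.1042.
A, C, F, G and I are above the threshold, contributing 35 each; the remaining 6 contribute 0. Total contributed: 175.
J keeps 35 and receives 9.6 × 175 × 5/60 = 140.00 from the tour-expenses pool, for a payoff of 175.00.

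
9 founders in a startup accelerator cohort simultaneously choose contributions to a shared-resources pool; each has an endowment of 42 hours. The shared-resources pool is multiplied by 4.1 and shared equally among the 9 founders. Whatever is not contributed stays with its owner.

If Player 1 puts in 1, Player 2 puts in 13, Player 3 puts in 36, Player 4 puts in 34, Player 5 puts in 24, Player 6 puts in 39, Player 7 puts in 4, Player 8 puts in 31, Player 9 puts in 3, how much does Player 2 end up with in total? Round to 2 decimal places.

Total contributed: 1 + 13 + 36 + 34 + 24 + 39 + 4 + 31 + 3 = 185.
Each receives 4.1 × 185 / 9 = 84.28 from the shared-resources pool.
Player 2 keeps 42 − 13 = 29, so Player 2's payoff is 29 + 84.28 = 113.28.

113.28 hours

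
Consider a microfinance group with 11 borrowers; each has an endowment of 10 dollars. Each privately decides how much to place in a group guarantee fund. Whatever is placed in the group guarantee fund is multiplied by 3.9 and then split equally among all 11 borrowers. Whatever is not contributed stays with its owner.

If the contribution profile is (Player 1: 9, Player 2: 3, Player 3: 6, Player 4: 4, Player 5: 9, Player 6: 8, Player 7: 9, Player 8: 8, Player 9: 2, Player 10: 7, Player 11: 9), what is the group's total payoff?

324.60 dollars

Total contributed: 9 + 3 + 6 + 4 + 9 + 8 + 9 + 8 + 2 + 7 + 9 = 74; total kept: 11 × 10 − 74 = 36.
The group guarantee fund pays out 3.9 × 74 = 288.60 in aggregate.
Group total = 36 + 288.60 = 324.60.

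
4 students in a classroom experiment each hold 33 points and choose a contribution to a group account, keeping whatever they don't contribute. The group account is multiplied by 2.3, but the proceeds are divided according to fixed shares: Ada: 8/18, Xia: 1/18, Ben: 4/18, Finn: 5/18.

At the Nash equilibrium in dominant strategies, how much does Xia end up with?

37.22 points

For player j, contributing a unit is worthwhile iff 2.3 × (j's share) ≥ 1, i.e. iff j's share is at least 0.4348.
Only Ada (8/18) clears that bar, contributing 33; the remaining 3 contribute 0. Total contributed: 33.
Xia keeps 33 and receives 2.3 × 33 × 1/18 = 4.22 from the group account, for a payoff of 37.22.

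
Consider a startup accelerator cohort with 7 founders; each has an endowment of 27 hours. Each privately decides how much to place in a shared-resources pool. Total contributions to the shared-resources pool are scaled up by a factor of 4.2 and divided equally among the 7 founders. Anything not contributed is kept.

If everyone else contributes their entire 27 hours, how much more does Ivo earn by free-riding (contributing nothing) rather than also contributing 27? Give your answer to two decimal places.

Switching from a contribution of 27 to 0 lets Ivo keep an extra 27 hours, but lowers the shared-resources pool by 27, which costs Ivo their own share of that drop: 4.2/7 × 27 = 16.20.
Net gain = 27 − 16.20 = 10.80. The private return per contributed unit (0.6000) is below 1, so free-riding is indeed the best response regardless of what the others do.

10.80 hours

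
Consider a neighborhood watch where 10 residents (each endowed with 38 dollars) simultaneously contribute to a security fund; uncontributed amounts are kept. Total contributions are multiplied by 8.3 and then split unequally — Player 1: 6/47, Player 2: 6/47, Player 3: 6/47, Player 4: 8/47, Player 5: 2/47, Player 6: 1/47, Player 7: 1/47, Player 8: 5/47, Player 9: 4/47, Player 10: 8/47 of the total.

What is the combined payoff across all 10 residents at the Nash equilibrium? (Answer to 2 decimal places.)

Player j's private return per contributed unit is 8.3 × (j's share). Contributing is weakly dominant for j when that share is at least 1/8.3 = 0.1205, and contributing 0 is dominant otherwise.
Player 1, Player 2, Player 3, Player 4 and Player 10 are above the threshold, contributing 38 each; the remaining 5 contribute 0. Total contributed: 190.
The security fund pays out 8.3 × 190 = 1577.00 in total (split across the unequal shares, but the aggregate is all that matters for the group sum).
The 5 free-riders keep 38 each, adding 190. Group total = 190 + 1577.00 = 1767.00.

1767.00 dollars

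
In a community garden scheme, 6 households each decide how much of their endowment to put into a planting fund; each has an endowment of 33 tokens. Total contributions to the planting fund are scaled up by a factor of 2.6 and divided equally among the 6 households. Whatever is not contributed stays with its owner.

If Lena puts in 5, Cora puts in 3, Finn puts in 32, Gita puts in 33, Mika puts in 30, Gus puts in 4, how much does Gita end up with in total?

46.37 tokens

Total contributed: 5 + 3 + 32 + 33 + 30 + 4 = 107.
Each receives 2.6 × 107 / 6 = 46.37 from the planting fund.
Gita keeps 33 − 33 = 0, so Gita's payoff is 0 + 46.37 = 46.37.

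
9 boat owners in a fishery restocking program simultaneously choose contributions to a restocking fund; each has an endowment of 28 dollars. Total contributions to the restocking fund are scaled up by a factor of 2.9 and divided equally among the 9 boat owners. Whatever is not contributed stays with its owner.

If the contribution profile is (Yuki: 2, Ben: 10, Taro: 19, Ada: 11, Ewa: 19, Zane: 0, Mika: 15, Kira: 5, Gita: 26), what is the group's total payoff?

455.30 dollars

Total contributed: 2 + 10 + 19 + 11 + 19 + 0 + 15 + 5 + 26 = 107; total kept: 9 × 28 − 107 = 145.
The restocking fund pays out 2.9 × 107 = 310.30 in aggregate.
Group total = 145 + 310.30 = 455.30.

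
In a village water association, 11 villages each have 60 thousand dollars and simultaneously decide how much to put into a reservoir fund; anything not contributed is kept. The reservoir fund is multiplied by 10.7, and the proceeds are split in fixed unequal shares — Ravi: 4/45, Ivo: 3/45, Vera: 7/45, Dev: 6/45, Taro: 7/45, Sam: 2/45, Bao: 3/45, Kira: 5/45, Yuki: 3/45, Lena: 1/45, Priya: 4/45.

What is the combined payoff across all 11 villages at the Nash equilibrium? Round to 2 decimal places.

2988.00 thousand dollars

For player j, contributing a unit is worthwhile iff 10.7 × (j's share) ≥ 1, i.e. iff j's share is at least 0.0935.
The shares above 0.0935 belong to Vera, Dev, Taro and Kira, contributing 60 each; the remaining 7 contribute 0. Total contributed: 240.
The reservoir fund pays out 10.7 × 240 = 2568.00 in total (split across the unequal shares, but the aggregate is all that matters for the group sum).
The 7 free-riders keep 60 each, adding 420. Group total = 420 + 2568.00 = 2988.00.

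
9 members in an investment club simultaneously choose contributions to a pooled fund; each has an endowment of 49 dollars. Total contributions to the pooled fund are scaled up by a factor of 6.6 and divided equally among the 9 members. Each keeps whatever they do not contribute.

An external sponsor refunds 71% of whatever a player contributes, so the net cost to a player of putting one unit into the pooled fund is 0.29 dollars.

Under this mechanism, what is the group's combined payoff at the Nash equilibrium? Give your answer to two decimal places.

3223.71 dollars

Under the mechanism each unit contributed yields (6.6/9) / 0.29 = 2.5287 back to its contributor per unit of net cost, which exceeds 1, making full contribution the dominant choice for everyone.
At the Nash equilibrium everyone contributes 49. Group total payoff = 9 × (49 × 0.71 + 6.6 × 49) = 3223.71.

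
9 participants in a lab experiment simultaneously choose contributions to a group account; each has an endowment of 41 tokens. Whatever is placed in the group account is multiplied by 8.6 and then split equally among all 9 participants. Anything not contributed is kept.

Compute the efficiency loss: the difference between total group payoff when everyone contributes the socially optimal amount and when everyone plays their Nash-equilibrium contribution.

2804.40 tokens

Each contributed unit returns 8.6/9 = 0.9556 to its contributor — below 1 — so contributing 0 is dominant for every player. At the Nash equilibrium everyone keeps their 41, and the group total is 9 × 41 = 369.
Each contributed unit returns 8.600 to the group as a whole (0.9556 to each of 9 players), which exceeds 1, so the social optimum is full contribution: group total = 8.600 × 369 = 3173.40.
Efficiency loss = 3173.40 − 369 = 2804.40.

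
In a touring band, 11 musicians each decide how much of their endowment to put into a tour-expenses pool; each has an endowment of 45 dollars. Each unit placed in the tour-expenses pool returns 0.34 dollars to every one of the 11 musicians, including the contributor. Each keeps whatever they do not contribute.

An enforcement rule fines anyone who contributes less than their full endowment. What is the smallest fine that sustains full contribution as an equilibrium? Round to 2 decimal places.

29.70 dollars

Given the others contribute fully, the best deviation is to contribute 0 (any partial contribution still incurs the fine and gives up units whose private return 0.34 is below 1).
Deviating from 45 to 0 saves 45 dollars but forfeits the deviator's share of the drop in the tour-expenses pool: 0.34 × 45 = 15.30.
So the deviation gain is 45 − 15.30 = 29.70, and the fine must be at least 29.70 dollars to wipe it out.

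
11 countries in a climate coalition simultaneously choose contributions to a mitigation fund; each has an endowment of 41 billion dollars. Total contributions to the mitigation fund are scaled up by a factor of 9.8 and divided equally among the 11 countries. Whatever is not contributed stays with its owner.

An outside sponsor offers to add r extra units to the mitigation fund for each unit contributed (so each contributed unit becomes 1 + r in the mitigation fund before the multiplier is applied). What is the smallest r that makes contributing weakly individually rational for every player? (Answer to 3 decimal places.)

With matching at rate r, one contributed unit becomes (1 + r) in the mitigation fund and returns 9.8 × (1 + r) / 11 to the contributor.
Setting this equal to 1: 1 + r = 11/9.8 = 1.1224.
So the minimum matching rate is r = 1.1224 − 1 = 0.122.

0.122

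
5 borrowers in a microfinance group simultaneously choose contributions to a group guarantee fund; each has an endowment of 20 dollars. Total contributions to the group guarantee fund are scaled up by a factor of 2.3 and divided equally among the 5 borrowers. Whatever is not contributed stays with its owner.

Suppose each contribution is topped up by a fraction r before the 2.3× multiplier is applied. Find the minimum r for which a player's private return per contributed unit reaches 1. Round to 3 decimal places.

1.174

With matching at rate r, one contributed unit becomes (1 + r) in the group guarantee fund and returns 2.3 × (1 + r) / 5 to the contributor.
Setting this equal to 1: 1 + r = 5/2.3 = 2.1739.
So the minimum matching rate is r = 2.1739 − 1 = 1.174.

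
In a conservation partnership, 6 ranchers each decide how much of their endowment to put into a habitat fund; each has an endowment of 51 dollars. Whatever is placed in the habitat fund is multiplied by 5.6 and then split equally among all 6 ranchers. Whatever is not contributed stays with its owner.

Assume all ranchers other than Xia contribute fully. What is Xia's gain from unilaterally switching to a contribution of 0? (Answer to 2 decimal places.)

3.40 dollars

Switching from a contribution of 51 to 0 lets Xia keep an extra 51 dollars, but lowers the habitat fund by 51, which costs Xia their own share of that drop: 5.6/6 × 51 = 47.60.
Net gain = 51 − 47.60 = 3.40. The private return per contributed unit (0.9333) is below 1, so free-riding is indeed the best response regardless of what the others do.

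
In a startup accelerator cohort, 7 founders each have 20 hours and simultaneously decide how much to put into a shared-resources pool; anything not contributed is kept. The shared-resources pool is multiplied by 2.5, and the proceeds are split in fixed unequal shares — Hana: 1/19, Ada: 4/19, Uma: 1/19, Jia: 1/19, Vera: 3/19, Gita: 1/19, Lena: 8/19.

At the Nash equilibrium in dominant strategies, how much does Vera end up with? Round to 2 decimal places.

27.89 hours

For player j, contributing a unit is worthwhile iff 2.5 × (j's share) ≥ 1, i.e. iff j's share is at least 0.4000.
Only Lena (8/19) clears that bar, contributing 20; the remaining 6 contribute 0. Total contributed: 20.
Vera keeps 20 and receives 2.5 × 20 × 3/19 = 7.89 from the shared-resources pool, for a payoff of 27.89.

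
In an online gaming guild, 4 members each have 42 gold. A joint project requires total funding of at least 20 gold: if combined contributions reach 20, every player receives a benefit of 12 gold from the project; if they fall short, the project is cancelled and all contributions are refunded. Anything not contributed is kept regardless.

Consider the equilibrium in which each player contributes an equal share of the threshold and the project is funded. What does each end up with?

49 gold

Equal share of the threshold: 20/4 = 5.
At this profile no one gains by cutting their contribution: any cut drops the total below 20, the project is cancelled, contributions are refunded, and the deviator ends with 42, which is less than 42 − 5 + 12 = 49. Contributing more than 5 just wastes the excess. So contributing exactly 5 is a best response.
Each player's payoff: 42 − 5 + 12 = 49.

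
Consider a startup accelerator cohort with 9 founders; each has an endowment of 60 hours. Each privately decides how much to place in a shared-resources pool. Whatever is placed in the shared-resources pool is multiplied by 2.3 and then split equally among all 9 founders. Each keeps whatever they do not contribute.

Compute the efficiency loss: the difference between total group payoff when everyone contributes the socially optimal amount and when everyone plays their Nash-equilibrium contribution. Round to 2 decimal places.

Each contributed unit returns 2.3/9 = 0.2556 to its contributor — below 1 — so contributing 0 is dominant for every player. At the Nash equilibrium everyone keeps their 60, and the group total is 9 × 60 = 540.
Each contributed unit returns 2.300 to the group as a whole (0.2556 to each of 9 players), which exceeds 1, so the social optimum is full contribution: group total = 2.300 × 540 = 1242.00.
Efficiency loss = 1242.00 − 540 = 702.00.

702.00 hours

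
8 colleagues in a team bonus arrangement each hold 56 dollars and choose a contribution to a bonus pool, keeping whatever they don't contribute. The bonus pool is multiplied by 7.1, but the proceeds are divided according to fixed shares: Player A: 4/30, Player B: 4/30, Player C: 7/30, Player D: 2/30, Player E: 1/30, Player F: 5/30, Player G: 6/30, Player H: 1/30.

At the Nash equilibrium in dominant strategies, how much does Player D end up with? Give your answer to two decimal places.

135.52 dollars

Player j's private return per contributed unit is 7.1 × (j's share). Contributing is weakly dominant for j when that share is at least 1/7.1 = 0.1408, and contributing 0 is dominant otherwise.
Player C, Player F and Player G are above the threshold, contributing 56 each; the remaining 5 contribute 0. Total contributed: 168.
Player D keeps 56 and receives 7.1 × 168 × 2/30 = 79.52 from the bonus pool, for a payoff of 135.52.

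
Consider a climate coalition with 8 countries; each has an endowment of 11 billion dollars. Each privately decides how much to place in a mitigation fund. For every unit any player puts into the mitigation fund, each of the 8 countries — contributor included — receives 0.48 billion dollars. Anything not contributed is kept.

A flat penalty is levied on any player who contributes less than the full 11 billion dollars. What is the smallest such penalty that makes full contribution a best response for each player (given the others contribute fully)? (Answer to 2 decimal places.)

5.72 billion dollars

Given the others contribute fully, the best deviation is to contribute 0 (any partial contribution still incurs the fine and gives up units whose private return 0.48 is below 1).
Deviating from 11 to 0 saves 11 billion dollars but forfeits the deviator's share of the drop in the mitigation fund: 0.48 × 11 = 5.28.
So the deviation gain is 11 − 5.28 = 5.72, and the fine must be at least 5.72 billion dollars to wipe it out.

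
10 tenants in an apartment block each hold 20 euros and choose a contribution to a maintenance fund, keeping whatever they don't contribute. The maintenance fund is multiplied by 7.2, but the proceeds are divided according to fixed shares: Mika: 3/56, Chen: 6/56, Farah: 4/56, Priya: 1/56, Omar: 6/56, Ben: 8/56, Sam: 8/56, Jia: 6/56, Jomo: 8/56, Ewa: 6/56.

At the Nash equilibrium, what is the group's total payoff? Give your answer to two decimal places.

572.00 euros

Each unit j contributes comes back to j as 7.2 × (j's share), so j prefers to contribute only if that share exceeds 1/7.2 = 0.1389; otherwise keeping the unit dominates.
The shares above 0.1389 belong to Ben, Sam and Jomo, contributing 20 each; the remaining 7 contribute 0. Total contributed: 60.
The maintenance fund pays out 7.2 × 60 = 432.00 in total (split across the unequal shares, but the aggregate is all that matters for the group sum).
The 7 free-riders keep 20 each, adding 140. Group total = 140 + 432.00 = 572.00.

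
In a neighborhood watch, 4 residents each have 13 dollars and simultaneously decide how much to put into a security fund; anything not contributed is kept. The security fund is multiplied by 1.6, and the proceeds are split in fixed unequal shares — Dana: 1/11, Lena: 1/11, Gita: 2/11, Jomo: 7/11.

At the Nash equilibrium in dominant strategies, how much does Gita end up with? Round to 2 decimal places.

Player j's private return per contributed unit is 1.6 × (j's share). Contributing is weakly dominant for j when that share is at least 1/1.6 = 0.6250, and contributing 0 is dominant otherwise.
Jomo alone (share 7/11) is above the threshold, contributing 13; the remaining 3 contribute 0. Total contributed: 13.
Gita keeps 13 and receives 1.6 × 13 × 2/11 = 3.78 from the security fund, for a payoff of 16.78.

16.78 dollars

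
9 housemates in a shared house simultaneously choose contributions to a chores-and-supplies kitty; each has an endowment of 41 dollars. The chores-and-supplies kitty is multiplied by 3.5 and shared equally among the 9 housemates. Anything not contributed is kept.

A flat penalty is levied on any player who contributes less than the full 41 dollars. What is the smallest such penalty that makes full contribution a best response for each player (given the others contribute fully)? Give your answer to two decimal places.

25.06 dollars

Given the others contribute fully, the best deviation is to contribute 0 (any partial contribution still incurs the fine and gives up units whose private return 0.3889 is below 1).
Deviating from 41 to 0 saves 41 dollars but forfeits the deviator's share of the drop in the chores-and-supplies kitty: 3.5/9 × 41 = 15.94.
So the deviation gain is 41 − 15.94 = 25.06, and the fine must be at least 25.06 dollars to wipe it out.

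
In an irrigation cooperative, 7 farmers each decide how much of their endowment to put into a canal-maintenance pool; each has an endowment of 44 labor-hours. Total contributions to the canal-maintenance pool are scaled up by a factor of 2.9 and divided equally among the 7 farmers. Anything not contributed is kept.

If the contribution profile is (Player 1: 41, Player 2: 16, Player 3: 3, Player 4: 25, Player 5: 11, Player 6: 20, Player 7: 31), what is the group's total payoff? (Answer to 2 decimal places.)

Total contributed: 41 + 16 + 3 + 25 + 11 + 20 + 31 = 147; total kept: 7 × 44 − 147 = 161.
The canal-maintenance pool pays out 2.9 × 147 = 426.30 in aggregate.
Group total = 161 + 426.30 = 587.30.

587.30 labor-hours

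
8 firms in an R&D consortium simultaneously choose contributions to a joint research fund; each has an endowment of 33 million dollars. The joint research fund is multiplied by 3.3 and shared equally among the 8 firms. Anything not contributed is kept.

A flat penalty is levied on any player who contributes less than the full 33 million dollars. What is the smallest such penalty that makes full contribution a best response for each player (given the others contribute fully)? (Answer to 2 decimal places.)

19.39 million dollars

Given the others contribute fully, the best deviation is to contribute 0 (any partial contribution still incurs the fine and gives up units whose private return 0.4125 is below 1).
Deviating from 33 to 0 saves 33 million dollars but forfeits the deviator's share of the drop in the joint research fund: 3.3/8 × 33 = 13.61.
So the deviation gain is 33 − 13.61 = 19.39, and the fine must be at least 19.39 million dollars to wipe it out.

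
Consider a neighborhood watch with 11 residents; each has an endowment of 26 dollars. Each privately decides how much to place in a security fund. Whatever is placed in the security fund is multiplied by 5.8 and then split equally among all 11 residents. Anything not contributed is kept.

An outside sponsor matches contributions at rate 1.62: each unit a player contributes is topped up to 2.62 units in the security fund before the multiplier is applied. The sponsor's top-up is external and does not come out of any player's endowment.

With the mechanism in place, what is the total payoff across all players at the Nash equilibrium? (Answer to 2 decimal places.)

Under the mechanism each unit contributed yields 5.8 × 2.62 / 11 = 1.3815 back to its contributor per unit of net cost, which exceeds 1, making full contribution the dominant choice for everyone.
So the Nash equilibrium is full contribution by all 11; the group earns 5.8 × 2.62 × 286 = 4346.06.

4346.06 dollars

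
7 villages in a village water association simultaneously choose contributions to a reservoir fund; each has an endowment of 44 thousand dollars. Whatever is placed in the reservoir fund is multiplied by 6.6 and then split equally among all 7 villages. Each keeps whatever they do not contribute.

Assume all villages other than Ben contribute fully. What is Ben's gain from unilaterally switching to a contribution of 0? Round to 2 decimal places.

Switching from a contribution of 44 to 0 lets Ben keep an extra 44 thousand dollars, but lowers the reservoir fund by 44, which costs Ben their own share of that drop: 6.6/7 × 44 = 41.49.
Net gain = 44 − 41.49 = 2.51. The private return per contributed unit (0.9429) is below 1, so free-riding is indeed the best response regardless of what the others do.

2.51 thousand dollars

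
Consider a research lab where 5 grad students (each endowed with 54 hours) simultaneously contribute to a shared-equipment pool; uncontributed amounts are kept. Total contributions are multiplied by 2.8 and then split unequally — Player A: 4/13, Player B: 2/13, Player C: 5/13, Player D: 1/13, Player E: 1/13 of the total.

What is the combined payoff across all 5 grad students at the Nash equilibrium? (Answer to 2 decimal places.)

367.20 hours

For player j, contributing a unit is worthwhile iff 2.8 × (j's share) ≥ 1, i.e. iff j's share is at least 0.3571.
Only Player C (5/13) clears that bar, contributing 54; the remaining 4 contribute 0. Total contributed: 54.
The shared-equipment pool pays out 2.8 × 54 = 151.20 in total (split across the unequal shares, but the aggregate is all that matters for the group sum).
The 4 free-riders keep 54 each, adding 216. Group total = 216 + 151.20 = 367.20.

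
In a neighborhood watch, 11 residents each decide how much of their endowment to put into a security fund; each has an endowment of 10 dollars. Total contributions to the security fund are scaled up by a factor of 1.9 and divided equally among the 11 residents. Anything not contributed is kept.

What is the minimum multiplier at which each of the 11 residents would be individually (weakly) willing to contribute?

A contributed unit returns (multiplier)/11 to its contributor.
This reaches 1 exactly when the multiplier is 11.

11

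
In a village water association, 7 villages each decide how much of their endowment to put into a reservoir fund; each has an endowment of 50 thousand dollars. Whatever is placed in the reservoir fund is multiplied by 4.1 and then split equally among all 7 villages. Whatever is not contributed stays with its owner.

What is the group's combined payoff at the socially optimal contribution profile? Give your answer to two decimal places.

Each contributed unit returns 4.100 to the group as a whole (0.5857 to each of 7 players), which exceeds 1, so the social optimum is full contribution: group total = 4.100 × 350 = 1435.00.

1435.00 thousand dollars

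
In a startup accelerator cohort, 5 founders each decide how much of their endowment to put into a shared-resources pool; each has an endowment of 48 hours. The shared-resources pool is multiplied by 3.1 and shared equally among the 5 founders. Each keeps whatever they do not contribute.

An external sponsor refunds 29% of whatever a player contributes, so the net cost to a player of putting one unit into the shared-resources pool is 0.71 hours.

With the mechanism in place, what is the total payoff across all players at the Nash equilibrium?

240.00 hours

The effective private return is (3.1/5) / 0.71 = 0.8732, which is still under 1, so the mechanism doesn't change anyone's dominant strategy: zero contribution.
At the Nash equilibrium no one contributes; group total payoff = 5 × 48 = 240.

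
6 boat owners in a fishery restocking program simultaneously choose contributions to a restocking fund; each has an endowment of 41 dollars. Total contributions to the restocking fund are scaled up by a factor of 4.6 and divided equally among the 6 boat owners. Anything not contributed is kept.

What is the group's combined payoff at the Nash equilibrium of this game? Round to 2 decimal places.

246.00 dollars

Each contributed unit returns 4.6/6 = 0.7667 to its contributor — below 1 — so contributing 0 is dominant for every player. At the Nash equilibrium everyone keeps their 41, and the group total is 6 × 41 = 246.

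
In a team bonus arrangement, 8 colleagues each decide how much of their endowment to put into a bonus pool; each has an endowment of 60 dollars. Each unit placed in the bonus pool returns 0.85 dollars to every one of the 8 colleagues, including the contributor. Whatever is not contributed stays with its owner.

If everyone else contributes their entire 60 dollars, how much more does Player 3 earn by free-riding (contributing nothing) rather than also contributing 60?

9.00 dollars

Switching from a contribution of 60 to 0 lets Player 3 keep an extra 60 dollars, but lowers the bonus pool by 60, which costs Player 3 their own share of that drop: 0.85 × 60 = 51.00.
Net gain = 60 − 51.00 = 9.00. The private return per contributed unit (0.85) is below 1, so free-riding is indeed the best response regardless of what the others do.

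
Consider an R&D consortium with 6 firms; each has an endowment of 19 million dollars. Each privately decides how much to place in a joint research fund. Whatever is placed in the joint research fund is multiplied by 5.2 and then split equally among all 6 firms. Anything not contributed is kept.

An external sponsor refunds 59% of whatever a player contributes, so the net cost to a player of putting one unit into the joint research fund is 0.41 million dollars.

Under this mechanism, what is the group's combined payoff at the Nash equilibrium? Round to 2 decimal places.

Under the mechanism each unit contributed yields (5.2/6) / 0.41 = 2.1138 back to its contributor per unit of net cost, which exceeds 1, making full contribution the dominant choice for everyone.
At the Nash equilibrium everyone contributes 19. Group total payoff = 6 × (19 × 0.59 + 5.2 × 19) = 660.06.

660.06 million dollars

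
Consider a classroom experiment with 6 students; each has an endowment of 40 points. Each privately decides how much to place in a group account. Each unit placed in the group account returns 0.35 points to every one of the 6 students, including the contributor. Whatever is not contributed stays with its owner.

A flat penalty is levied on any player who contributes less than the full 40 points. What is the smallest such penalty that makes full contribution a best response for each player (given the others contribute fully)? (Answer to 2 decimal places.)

Given the others contribute fully, the best deviation is to contribute 0 (any partial contribution still incurs the fine and gives up units whose private return 0.35 is below 1).
Deviating from 40 to 0 saves 40 points but forfeits the deviator's share of the drop in the group account: 0.35 × 40 = 14.00.
So the deviation gain is 40 − 14.00 = 26.00, and the fine must be at least 26.00 points to wipe it out.

26.00 points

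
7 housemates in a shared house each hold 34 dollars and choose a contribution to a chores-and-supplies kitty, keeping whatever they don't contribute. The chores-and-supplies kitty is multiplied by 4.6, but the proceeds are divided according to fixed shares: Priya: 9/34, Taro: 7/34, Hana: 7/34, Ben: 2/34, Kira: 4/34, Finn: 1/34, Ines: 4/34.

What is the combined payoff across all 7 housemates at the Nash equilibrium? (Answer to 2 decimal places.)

Each unit j contributes comes back to j as 4.6 × (j's share), so j prefers to contribute only if that share exceeds 1/4.6 = 0.2174; otherwise keeping the unit dominates.
Only Priya (9/34) clears that bar, contributing 34; the remaining 6 contribute 0. Total contributed: 34.
The chores-and-supplies kitty pays out 4.6 × 34 = 156.40 in total (split across the unequal shares, but the aggregate is all that matters for the group sum).
The 6 free-riders keep 34 each, adding 204. Group total = 204 + 156.40 = 360.40.

360.40 dollars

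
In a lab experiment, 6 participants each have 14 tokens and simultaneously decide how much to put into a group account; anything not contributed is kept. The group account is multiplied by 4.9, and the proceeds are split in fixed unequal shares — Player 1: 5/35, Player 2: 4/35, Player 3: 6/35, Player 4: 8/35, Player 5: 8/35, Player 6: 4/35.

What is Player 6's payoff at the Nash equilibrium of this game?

Each unit j contributes comes back to j as 4.9 × (j's share), so j prefers to contribute only if that share exceeds 1/4.9 = 0.2041; otherwise keeping the unit dominates.
The shares above 0.2041 belong to Player 4 and Player 5, contributing 14 each; the remaining 4 contribute 0. Total contributed: 28.
Player 6 keeps 14 and receives 4.9 × 28 × 4/35 = 15.68 from the group account, for a payoff of 29.68.

29.68 tokens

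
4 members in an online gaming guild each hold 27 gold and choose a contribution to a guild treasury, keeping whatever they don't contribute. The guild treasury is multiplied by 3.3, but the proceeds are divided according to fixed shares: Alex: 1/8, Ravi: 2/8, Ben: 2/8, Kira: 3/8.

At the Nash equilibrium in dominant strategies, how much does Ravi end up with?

A player with share s gets back 3.3·s per unit contributed, so full contribution is dominant for anyone with s > 1/3.3 = 0.3030 and zero contribution is dominant for anyone below.
Only Kira (3/8) clears that bar, contributing 27; the remaining 3 contribute 0. Total contributed: 27.
Ravi keeps 27 and receives 3.3 × 27 × 2/8 = 22.28 from the guild treasury, for a payoff of 49.28.

49.28 gold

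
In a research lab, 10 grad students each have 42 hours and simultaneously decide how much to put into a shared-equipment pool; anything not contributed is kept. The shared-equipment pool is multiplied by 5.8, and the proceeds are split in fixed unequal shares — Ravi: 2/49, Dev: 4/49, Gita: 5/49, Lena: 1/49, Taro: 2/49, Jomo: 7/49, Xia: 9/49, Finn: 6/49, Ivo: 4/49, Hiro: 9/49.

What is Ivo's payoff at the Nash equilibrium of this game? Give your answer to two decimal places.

81.77 hours

For player j, contributing a unit is worthwhile iff 5.8 × (j's share) ≥ 1, i.e. iff j's share is at least 0.1724.
The shares above 0.1724 belong to Xia and Hiro, contributing 42 each; the remaining 8 contribute 0. Total contributed: 84.
Ivo keeps 42 and receives 5.8 × 84 × 4/49 = 39.77 from the shared-equipment pool, for a payoff of 81.77.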